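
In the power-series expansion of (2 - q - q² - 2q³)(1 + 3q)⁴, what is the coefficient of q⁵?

-297

(2 - q - q² - 2q³) has coefficients 2,-1,-1,-2 for degrees 0…3.
(1 + 3q)⁴ has coefficients 1,12,54,108,81,0 for degrees 0…5.
[q⁵] = 2·0 − 1·81 − 1·108 − 2·54 = -297.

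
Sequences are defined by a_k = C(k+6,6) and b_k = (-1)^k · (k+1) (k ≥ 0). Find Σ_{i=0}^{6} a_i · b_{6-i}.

Write out a_i and b_{6-i} for i = 0,…,6 and sum the products.
Σ = 1·7 + 7·(-6) + 28·5 + 84·(-4) + 210·3 + 462·(-2) + 924·1 = 399.

399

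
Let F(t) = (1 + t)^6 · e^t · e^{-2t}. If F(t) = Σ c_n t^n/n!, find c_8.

The EGF product rule gives c_8 = Σ_{k_1+k_2+k_3=8} C(8; k_1,k_2,k_3) · ∏ g_i(k_i), where (1+t)^6 gives the falling factorial (6)_k; e^t gives (1)^k; e^{-2t} gives (-2)^k.
g_1(k) for k = 0…8: 1, 6, 30, 120, 360, 720, 720, 0, 0.
g_2(k) for k = 0…8: 1, 1, 1, 1, 1, 1, 1, 1, 1.
g_3(k) for k = 0…8: 1, -2, 4, -8, 16, -32, 64, -128, 256.
First combine the last two factors: h(k) = Σ_j C(k,j)·g_2(j)·g_3(k−j) for k = 0…8: 1, -1, 1, -1, 1, -1, 1, -1, 1.
c_8 = Σ_k C(8,k)·g_1(k)·h(8−k) = 1·1·1 + 8·6·(-1) + 28·30·1 + 56·120·(-1) + 70·360·1 + 56·720·(-1) + 28·720·1 = 1 − 48 + 840 − 6720 + 25200 − 40320 + 20160 = -887.

-887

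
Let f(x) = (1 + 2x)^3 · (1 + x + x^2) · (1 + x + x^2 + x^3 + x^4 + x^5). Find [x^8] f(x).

(1 + 2x)^3 has coefficients 1,6,12,8 for degrees 0…3.
(1 + x + x^2) has coefficients 1,1,1,0,0,0,0,0,0 for degrees 0…8.
Finally multiplying by (1 + x + x^2 + x^3 + x^4 + x^5), the product of all factors after the first has coefficients 1,2,3,3,3,3,2,1,0 for degrees 0…8.
[x^8] = 1·0 + 6·1 + 12·2 + 8·3 = 54.

54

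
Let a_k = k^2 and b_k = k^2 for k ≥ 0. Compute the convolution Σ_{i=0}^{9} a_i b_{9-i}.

1968

This is [x^9] in the product of the two ordinary generating functions.
Σ = 0·81 + 1·64 + 4·49 + 9·36 + 16·25 + 25·16 + 36·9 + 49·4 + 64·1 + 81·0 = 1968.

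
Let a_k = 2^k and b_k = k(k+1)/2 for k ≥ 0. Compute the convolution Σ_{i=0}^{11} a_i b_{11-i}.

8100

Write out a_i and b_{11-i} for i = 0,…,11 and sum the products.
Σ = 1·66 + 2·55 + 4·45 + 8·36 + 16·28 + 32·21 + 64·15 + 128·10 + 256·6 + 512·3 + 1024·1 + 2048·0 = 8100.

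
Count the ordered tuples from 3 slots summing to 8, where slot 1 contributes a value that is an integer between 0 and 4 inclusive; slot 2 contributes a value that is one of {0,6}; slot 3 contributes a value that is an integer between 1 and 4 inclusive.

3

The generating function for the choices is (1 + z + z^2 + z^3 + z^4)·(1 + z^6)·(z + z^2 + z^3 + z^4); the count is [z^8].
(1 + z + z^2 + z^3 + z^4) has coefficients 1,1,1,1,1 for degrees 0…4.
(1 + z^6) has coefficients 1,0,0,0,0,0,1,0,0 for degrees 0…8.
Finally multiplying by (z + z^2 + z^3 + z^4), the product of all factors after the first has coefficients 0,1,1,1,1,0,0,1,1 for degrees 0…8.
[z^8] = 1·1 + 1·1 + 1·0 + 1·0 + 1·1 = 3.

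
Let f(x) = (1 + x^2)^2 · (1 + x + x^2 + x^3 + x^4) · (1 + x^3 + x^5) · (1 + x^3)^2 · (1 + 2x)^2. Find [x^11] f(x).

225

(1 + x^2)^2 has coefficients 1,0,2,0,1 for degrees 0…4.
(1 + x + x^2 + x^3 + x^4) has coefficients 1,1,1,1,1,0,0,0,0,0,0,0 for degrees 0…11.
Multiplying by (1 + x^3 + x^5) gives running coefficients 1,1,1,2,2,2,2,2,1,1,0,0 for degrees 0…11.
Multiplying by (1 + x^3)^2 gives running coefficients 1,1,1,4,4,4,7,7,6,7,6,4 for degrees 0…11.
Finally multiplying by (1 + 2x)^2, the product of all factors after the first has coefficients 1,5,9,12,24,36,39,51,62,59,58,56 for degrees 0…11.
[x^11] = 1·56 + 2·59 + 1·51 = 225.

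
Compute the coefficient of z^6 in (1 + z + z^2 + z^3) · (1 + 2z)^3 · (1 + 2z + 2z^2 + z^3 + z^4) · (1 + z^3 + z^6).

(1 + z + z^2 + z^3) has coefficients 1,1,1,1 for degrees 0…3.
(1 + 2z)^3 has coefficients 1,6,12,8,0,0,0 for degrees 0…6.
Multiplying by (1 + 2z + 2z^2 + z^3 + z^4) gives running coefficients 1,8,26,45,47,34,20 for degrees 0…6.
Finally multiplying by (1 + z^3 + z^6), the product of all factors after the first has coefficients 1,8,26,46,55,60,66 for degrees 0…6.
[z^6] = 1·66 + 1·60 + 1·55 + 1·46 = 227.

227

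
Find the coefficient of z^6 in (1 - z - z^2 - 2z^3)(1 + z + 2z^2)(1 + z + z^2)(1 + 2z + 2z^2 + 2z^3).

(1 - z - z^2 - 2z^3) has coefficients 1,-1,-1,-2 for degrees 0…3.
(1 + z + 2z^2) has coefficients 1,1,2,0,0,0,0 for degrees 0…6.
Multiplying by (1 + z + z^2) gives running coefficients 1,2,4,3,2,0,0 for degrees 0…6.
Finally multiplying by (1 + 2z + 2z^2 + 2z^3), the product of all factors after the first has coefficients 1,4,10,17,20,18,10 for degrees 0…6.
[z^6] = 1·10 − 1·18 − 1·20 − 2·17 = -62.

-62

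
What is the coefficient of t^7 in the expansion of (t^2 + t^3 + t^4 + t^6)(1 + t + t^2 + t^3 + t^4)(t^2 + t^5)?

4

(t^2 + t^3 + t^4 + t^6) has coefficients 0,0,1,1,1,0,1 for degrees 0…6.
(1 + t + t^2 + t^3 + t^4) has coefficients 1,1,1,1,1,0,0,0 for degrees 0…7.
Finally multiplying by (t^2 + t^5), the product of all factors after the first has coefficients 0,0,1,1,1,2,2,1 for degrees 0…7.
[t^7] = 1·2 + 1·1 + 1·1 + 1·0 = 4.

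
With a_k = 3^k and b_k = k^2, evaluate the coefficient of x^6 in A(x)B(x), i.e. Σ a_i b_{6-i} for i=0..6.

1065

The convolution is the x^6 coefficient of A(x)B(x).
Σ = 1·36 + 3·25 + 9·16 + 27·9 + 81·4 + 243·1 + 729·0 = 1065.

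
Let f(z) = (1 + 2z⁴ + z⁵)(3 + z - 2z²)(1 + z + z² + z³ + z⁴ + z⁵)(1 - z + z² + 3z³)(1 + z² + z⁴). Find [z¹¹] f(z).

78

(1 + 2z⁴ + z⁵) has coefficients 1,0,0,0,2,1 for degrees 0…5.
(3 + z - 2z²) has coefficients 3,1,-2,0,0,0,0,0,0,0,0,0 for degrees 0…11.
Multiplying by (1 + z + z² + z³ + z⁴ + z⁵) gives running coefficients 3,4,2,2,2,2,-1,-2,0,0,0,0 for degrees 0…11.
Multiplying by (1 - z + z² + 3z³) gives running coefficients 3,1,1,13,14,8,5,7,7,-5,-6,0 for degrees 0…11.
Finally multiplying by (1 + z² + z⁴), the product of all factors after the first has coefficients 3,1,4,14,18,22,20,28,26,10,6,2 for degrees 0…11.
[z¹¹] = 1·2 + 2·28 + 1·20 = 78.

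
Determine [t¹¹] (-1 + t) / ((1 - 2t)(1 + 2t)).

The denominator gives the recurrence a_n = 4a_(n−2) for n ≥ 2; the numerator fixes a_0 = -1, a_1 = 1.
Iterating: -1, 1, -4, 4, -16, 16, -64, 64, -256, 256, -1024, 1024, so a_11 = 1024.

1024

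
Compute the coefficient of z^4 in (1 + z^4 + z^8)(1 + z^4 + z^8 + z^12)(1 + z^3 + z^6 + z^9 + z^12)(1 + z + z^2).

3

(1 + z^4 + z^8) has coefficients 1,0,0,0,1 for degrees 0…4.
(1 + z^4 + z^8 + z^12) has coefficients 1,0,0,0,1 for degrees 0…4.
Multiplying by (1 + z^3 + z^6 + z^9 + z^12) gives running coefficients 1,0,0,1,1 for degrees 0…4.
Finally multiplying by (1 + z + z^2), the product of all factors after the first has coefficients 1,1,1,1,2 for degrees 0…4.
[z^4] = 1·2 + 1·1 = 3.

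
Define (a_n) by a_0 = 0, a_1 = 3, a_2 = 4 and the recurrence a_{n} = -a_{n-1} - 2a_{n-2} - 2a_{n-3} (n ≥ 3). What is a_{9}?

The ordinary generating function has denominator 1 + t + 2t^2 + 2t^3.
Iterating the recurrence: a_0,…,a_{9} = 0, 3, 4, -10, -4, 16, 12, -36, -20, 68.

68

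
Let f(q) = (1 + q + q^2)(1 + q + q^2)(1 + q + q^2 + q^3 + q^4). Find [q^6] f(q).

6

(1 + q + q^2) has coefficients 1,1,1 for degrees 0…2.
(1 + q + q^2) has coefficients 1,1,1,0,0,0,0 for degrees 0…6.
Finally multiplying by (1 + q + q^2 + q^3 + q^4), the product of all factors after the first has coefficients 1,2,3,3,3,2,1 for degrees 0…6.
[q^6] = 1·1 + 1·2 + 1·3 = 6.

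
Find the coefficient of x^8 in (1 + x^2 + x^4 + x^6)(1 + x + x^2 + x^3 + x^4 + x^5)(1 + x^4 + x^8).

(1 + x^2 + x^4 + x^6) has coefficients 1,0,1,0,1,0,1 for degrees 0…6.
(1 + x + x^2 + x^3 + x^4 + x^5) has coefficients 1,1,1,1,1,1,0,0,0 for degrees 0…8.
Finally multiplying by (1 + x^4 + x^8), the product of all factors after the first has coefficients 1,1,1,1,2,2,1,1,2 for degrees 0…8.
[x^8] = 1·2 + 1·1 + 1·2 + 1·1 = 6.

6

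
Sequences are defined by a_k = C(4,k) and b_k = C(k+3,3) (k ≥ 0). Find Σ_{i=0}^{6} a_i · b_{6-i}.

608

This is [x^6] in the product of the two ordinary generating functions.
Σ = 1·84 + 4·56 + 6·35 + 4·20 + 1·10 + 0·4 + 0·1 = 608.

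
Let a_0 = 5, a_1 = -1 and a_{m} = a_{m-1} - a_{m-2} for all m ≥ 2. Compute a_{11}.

The ordinary generating function has denominator 1 - t + t^2.
Iterating the recurrence: a_0,…,a_{11} = 5, -1, -6, -5, 1, 6, 5, -1, -6, -5, 1, 6.

6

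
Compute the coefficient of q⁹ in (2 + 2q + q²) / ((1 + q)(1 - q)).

2

The denominator gives the recurrence a_n = a_(n−2) for n ≥ 3; the numerator fixes a_0 = 2, a_1 = 2, a_2 = 3.
Iterating: 2, 2, 3, 2, 3, 2, 3, 2, 3, 2, so a_9 = 2.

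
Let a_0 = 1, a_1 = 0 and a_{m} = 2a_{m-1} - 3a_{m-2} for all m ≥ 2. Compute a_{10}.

The ordinary generating function has denominator 1 - 2x + 3x^2.
Iterating the recurrence: a_0,…,a_{10} = 1, 0, -3, -6, -3, 12, 33, 30, -39, -168, -219.

-219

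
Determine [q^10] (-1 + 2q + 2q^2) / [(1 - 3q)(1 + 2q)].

The denominator gives the recurrence a_n = a_(n−1) + 6a_(n−2) for n ≥ 3; the numerator fixes a_0 = -1, a_1 = 1, a_2 = -3.
Iterating: -1, 1, -3, 3, -15, 3, -87, -69, -591, -1005, -4551, so a_10 = -4551.

-4551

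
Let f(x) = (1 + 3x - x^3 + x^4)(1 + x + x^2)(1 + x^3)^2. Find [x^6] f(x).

6

(1 + 3x - x^3 + x^4) has coefficients 1,3,0,-1,1 for degrees 0…4.
(1 + x + x^2) has coefficients 1,1,1,0,0,0,0 for degrees 0…6.
Finally multiplying by (1 + x^3)^2, the product of all factors after the first has coefficients 1,1,1,2,2,2,1 for degrees 0…6.
[x^6] = 1·1 + 3·2 − 1·2 + 1·1 = 6.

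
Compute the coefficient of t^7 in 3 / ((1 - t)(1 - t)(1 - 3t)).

The denominator gives the recurrence a_n = 5a_(n−1) − 7a_(n−2) + 3a_(n−3) for n ≥ 3; the numerator fixes a_0 = 3, a_1 = 15, a_2 = 54.
Iterating: 3, 15, 54, 174, 537, 1629, 4908, 14748, so a_7 = 14748.

14748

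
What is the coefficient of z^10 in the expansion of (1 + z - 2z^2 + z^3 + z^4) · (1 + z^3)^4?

(1 + z - 2z^2 + z^3 + z^4) has coefficients 1,1,-2,1,1 for degrees 0…4.
(1 + z^3)^4 has coefficients 1,0,0,4,0,0,6,0,0,4,0 for degrees 0…10.
[z^10] = 1·0 + 1·4 − 2·0 + 1·0 + 1·6 = 10.

10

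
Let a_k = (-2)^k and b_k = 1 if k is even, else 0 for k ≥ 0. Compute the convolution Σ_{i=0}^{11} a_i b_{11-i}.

The convolution is the x^11 coefficient of A(x)B(x).
Σ = 1·0 − 2·1 + 4·0 − 8·1 + 16·0 − 32·1 + 64·0 − 128·1 + 256·0 − 512·1 + 1024·0 − 2048·1 = -2730.

-2730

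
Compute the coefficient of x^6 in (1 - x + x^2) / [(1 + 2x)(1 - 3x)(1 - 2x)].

Partial fractions give a closed form: a_n = (7/20)·(-2)^n + (7/5)·3^n + (-3/4)·2^n.
At n = 6: a_6 = 995.

995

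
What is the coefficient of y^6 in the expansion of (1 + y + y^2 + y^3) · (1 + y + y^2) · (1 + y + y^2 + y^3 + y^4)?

9

(1 + y + y^2 + y^3) has coefficients 1,1,1,1 for degrees 0…3.
(1 + y + y^2) has coefficients 1,1,1,0,0,0,0 for degrees 0…6.
Finally multiplying by (1 + y + y^2 + y^3 + y^4), the product of all factors after the first has coefficients 1,2,3,3,3,2,1 for degrees 0…6.
[y^6] = 1·1 + 1·2 + 1·3 + 1·3 = 9.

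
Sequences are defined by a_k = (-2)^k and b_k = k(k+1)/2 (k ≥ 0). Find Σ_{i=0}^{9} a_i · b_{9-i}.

93

This is [x^9] in the product of the two ordinary generating functions.
Σ = 1·45 − 2·36 + 4·28 − 8·21 + 16·15 − 32·10 + 64·6 − 128·3 + 256·1 − 512·0 = 93.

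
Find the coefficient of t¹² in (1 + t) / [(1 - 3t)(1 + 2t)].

Partial fractions give a closed form: a_n = (4/5)·3^n + (1/5)·(-2)^n.
At n = 12: a_12 = 425972.

425972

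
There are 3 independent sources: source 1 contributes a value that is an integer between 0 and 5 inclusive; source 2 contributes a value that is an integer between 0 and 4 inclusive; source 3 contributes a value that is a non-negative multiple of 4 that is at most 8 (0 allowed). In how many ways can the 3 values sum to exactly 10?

The generating function for the choices is (1 + q + q^2 + q^3 + q^4 + q^5)·(1 + q + q^2 + q^3 + q^4)·(1 + q^4 + q^8); the count is [q^10].
(1 + q + q^2 + q^3 + q^4 + q^5) has coefficients 1,1,1,1,1,1 for degrees 0…5.
(1 + q + q^2 + q^3 + q^4) has coefficients 1,1,1,1,1,0,0,0,0,0,0 for degrees 0…10.
Finally multiplying by (1 + q^4 + q^8), the product of all factors after the first has coefficients 1,1,1,1,2,1,1,1,2,1,1 for degrees 0…10.
[q^10] = 1·1 + 1·1 + 1·2 + 1·1 + 1·1 + 1·1 = 7.

7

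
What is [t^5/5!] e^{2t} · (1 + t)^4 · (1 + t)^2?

The EGF product rule gives c_5 = Σ_{k_1+k_2+k_3=5} C(5; k_1,k_2,k_3) · ∏ g_i(k_i), where e^{2t} gives (2)^k; (1+t)^4 gives the falling factorial (4)_k; (1+t)^2 gives the falling factorial (2)_k.
g_1(k) for k = 0…5: 1, 2, 4, 8, 16, 32.
g_2(k) for k = 0…5: 1, 4, 12, 24, 24, 0.
g_3(k) for k = 0…5: 1, 2, 2, 0, 0, 0.
First combine the last two factors: h(k) = Σ_j C(k,j)·g_2(j)·g_3(k−j) for k = 0…5: 1, 6, 30, 120, 360, 720.
c_5 = Σ_k C(5,k)·g_1(k)·h(5−k) = 1·1·720 + 5·2·360 + 10·4·120 + 10·8·30 + 5·16·6 + 1·32·1 = 720 + 3600 + 4800 + 2400 + 480 + 32 = 12032.

12032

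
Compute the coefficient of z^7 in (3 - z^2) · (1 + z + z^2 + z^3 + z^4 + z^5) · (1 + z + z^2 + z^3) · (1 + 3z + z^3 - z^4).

16

(3 - z^2) has coefficients 3,0,-1 for degrees 0…2.
(1 + z + z^2 + z^3 + z^4 + z^5) has coefficients 1,1,1,1,1,1,0,0 for degrees 0…7.
Multiplying by (1 + z + z^2 + z^3) gives running coefficients 1,2,3,4,4,4,3,2 for degrees 0…7.
Finally multiplying by (1 + 3z + z^3 - z^4), the product of all factors after the first has coefficients 1,5,9,14,17,17,16,11 for degrees 0…7.
[z^7] = 3·11 − 1·17 = 16.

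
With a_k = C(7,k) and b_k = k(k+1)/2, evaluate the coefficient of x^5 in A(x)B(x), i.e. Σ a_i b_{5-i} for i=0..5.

351

The convolution is the x^5 coefficient of A(x)B(x).
Σ = 1·15 + 7·10 + 21·6 + 35·3 + 35·1 + 21·0 = 351.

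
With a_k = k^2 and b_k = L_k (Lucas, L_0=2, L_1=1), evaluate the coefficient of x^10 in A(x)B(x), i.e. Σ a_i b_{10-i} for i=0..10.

Write out a_i and b_{10-i} for i = 0,…,10 and sum the products.
Σ = 0·123 + 1·76 + 4·47 + 9·29 + 16·18 + 25·11 + 36·7 + 49·4 + 64·3 + 81·1 + 100·2 = 2009.

2009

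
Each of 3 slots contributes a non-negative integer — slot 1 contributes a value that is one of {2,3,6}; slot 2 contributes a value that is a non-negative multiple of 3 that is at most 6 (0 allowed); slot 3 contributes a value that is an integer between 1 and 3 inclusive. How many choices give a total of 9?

The generating function for the choices is (t² + t³ + t⁶)·(1 + t³ + t⁶)·(t + t² + t³); the count is [t⁹].
(t² + t³ + t⁶) has coefficients 0,0,1,1,0,0,1 for degrees 0…6.
(1 + t³ + t⁶) has coefficients 1,0,0,1,0,0,1,0,0,0 for degrees 0…9.
Finally multiplying by (t + t² + t³), the product of all factors after the first has coefficients 0,1,1,1,1,1,1,1,1,1 for degrees 0…9.
[t⁹] = 1·1 + 1·1 + 1·1 = 3.

3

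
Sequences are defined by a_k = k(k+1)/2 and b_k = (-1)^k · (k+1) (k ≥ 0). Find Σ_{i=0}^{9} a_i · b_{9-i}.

Write out a_i and b_{9-i} for i = 0,…,9 and sum the products.
Σ = 0·(-10) + 1·9 + 3·(-8) + 6·7 + 10·(-6) + 15·5 + 21·(-4) + 28·3 + 36·(-2) + 45·1 = 15.

15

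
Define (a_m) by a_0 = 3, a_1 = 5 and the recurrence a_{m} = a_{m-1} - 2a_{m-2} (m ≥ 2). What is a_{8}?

The ordinary generating function has denominator 1 - y + 2y^2.
Iterating the recurrence: a_0,…,a_{8} = 3, 5, -1, -11, -9, 13, 31, 5, -57.

-57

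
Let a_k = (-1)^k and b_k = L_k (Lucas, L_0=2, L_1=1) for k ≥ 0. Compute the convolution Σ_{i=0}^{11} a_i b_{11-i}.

Write out a_i and b_{11-i} for i = 0,…,11 and sum the products.
Σ = 1·199 − 1·123 + 1·76 − 1·47 + 1·29 − 1·18 + 1·11 − 1·7 + 1·4 − 1·3 + 1·1 − 1·2 = 120.

120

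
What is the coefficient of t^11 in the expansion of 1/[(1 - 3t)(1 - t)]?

Partial fractions give a closed form: a_n = (3/2)·3^n + (-1/2)·1^n.
At n = 11: a_11 = 265720.

265720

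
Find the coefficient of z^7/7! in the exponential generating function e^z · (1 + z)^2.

The EGF product rule gives c_7 = Σ_{k_1+k_2=7} C(7; k_1,k_2) · ∏ g_i(k_i), where e^z gives (1)^k; (1+z)^2 gives the falling factorial (2)_k.
g_1(k) for k = 0…7: 1, 1, 1, 1, 1, 1, 1, 1.
g_2(k) for k = 0…7: 1, 2, 2, 0, 0, 0, 0, 0.
c_7 = Σ_k C(7,k)·g_1(k)·g_2(7−k) = 21·1·2 + 7·1·2 + 1·1·1 = 42 + 14 + 1 = 57.

57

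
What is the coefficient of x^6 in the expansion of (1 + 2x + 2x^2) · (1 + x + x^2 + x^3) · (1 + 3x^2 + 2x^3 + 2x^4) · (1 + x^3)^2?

(1 + 2x + 2x^2) has coefficients 1,2,2 for degrees 0…2.
(1 + x + x^2 + x^3) has coefficients 1,1,1,1,0,0,0 for degrees 0…6.
Multiplying by (1 + 3x^2 + 2x^3 + 2x^4) gives running coefficients 1,1,4,6,7,7,4 for degrees 0…6.
Finally multiplying by (1 + x^3)^2, the product of all factors after the first has coefficients 1,1,4,8,9,15,17 for degrees 0…6.
[x^6] = 1·17 + 2·15 + 2·9 = 65.

65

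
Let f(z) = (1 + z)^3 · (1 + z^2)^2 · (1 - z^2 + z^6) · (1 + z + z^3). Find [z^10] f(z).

12

(1 + z)^3 has coefficients 1,3,3,1 for degrees 0…3.
(1 + z^2)^2 has coefficients 1,0,2,0,1,0,0,0,0,0,0 for degrees 0…10.
Multiplying by (1 - z^2 + z^6) gives running coefficients 1,0,1,0,-1,0,0,0,2,0,1 for degrees 0…10.
Finally multiplying by (1 + z + z^3), the product of all factors after the first has coefficients 1,1,1,2,-1,0,0,-1,2,2,1 for degrees 0…10.
[z^10] = 1·1 + 3·2 + 3·2 + 1·(-1) = 12.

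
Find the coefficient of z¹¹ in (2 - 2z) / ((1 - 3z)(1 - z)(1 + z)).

265720

The denominator gives the recurrence a_n = 3a_(n−1) + a_(n−2) − 3a_(n−3) for n ≥ 3; the numerator fixes a_0 = 2, a_1 = 4, a_2 = 14.
Iterating: 2, 4, 14, 40, 122, 364, 1094, 3280, 9842, 29524, 88574, 265720, so a_11 = 265720.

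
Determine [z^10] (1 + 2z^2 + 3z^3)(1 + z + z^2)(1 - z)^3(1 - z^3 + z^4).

(1 + 2z^2 + 3z^3) has coefficients 1,0,2,3 for degrees 0…3.
(1 + z + z^2) has coefficients 1,1,1,0,0,0,0,0,0,0,0 for degrees 0…10.
Multiplying by (1 - z)^3 gives running coefficients 1,-2,1,-1,2,-1,0,0,0,0,0 for degrees 0…10.
Finally multiplying by (1 - z^3 + z^4), the product of all factors after the first has coefficients 1,-2,1,-2,5,-4,2,-3,3,-1,0 for degrees 0…10.
[z^10] = 1·0 + 2·3 + 3·(-3) = -3.

-3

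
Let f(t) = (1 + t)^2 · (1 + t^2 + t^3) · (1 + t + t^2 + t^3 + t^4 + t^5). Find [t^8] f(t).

7

(1 + t)^2 has coefficients 1,2,1 for degrees 0…2.
(1 + t^2 + t^3) has coefficients 1,0,1,1,0,0,0,0,0 for degrees 0…8.
Finally multiplying by (1 + t + t^2 + t^3 + t^4 + t^5), the product of all factors after the first has coefficients 1,1,2,3,3,3,2,2,1 for degrees 0…8.
[t^8] = 1·1 + 2·2 + 1·2 = 7.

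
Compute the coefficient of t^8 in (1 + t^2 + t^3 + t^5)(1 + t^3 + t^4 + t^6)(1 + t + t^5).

(1 + t^2 + t^3 + t^5) has coefficients 1,0,1,1,0,1 for degrees 0…5.
(1 + t^3 + t^4 + t^6) has coefficients 1,0,0,1,1,0,1,0,0 for degrees 0…8.
Finally multiplying by (1 + t + t^5), the product of all factors after the first has coefficients 1,1,0,1,2,2,1,1,1 for degrees 0…8.
[t^8] = 1·1 + 1·1 + 1·2 + 1·1 = 5.

5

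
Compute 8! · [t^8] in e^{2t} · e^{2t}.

65536

The EGF product rule gives c_8 = Σ_{k_1+k_2=8} C(8; k_1,k_2) · ∏ g_i(k_i), where e^{2t} gives (2)^k; e^{2t} gives (2)^k.
g_1(k) for k = 0…8: 1, 2, 4, 8, 16, 32, 64, 128, 256.
g_2(k) for k = 0…8: 1, 2, 4, 8, 16, 32, 64, 128, 256.
c_8 = Σ_k C(8,k)·g_1(k)·g_2(8−k) = 1·1·256 + 8·2·128 + 28·4·64 + 56·8·32 + 70·16·16 + 56·32·8 + 28·64·4 + 8·128·2 + 1·256·1 = 256 + 2048 + 7168 + 14336 + 17920 + 14336 + 7168 + 2048 + 256 = 65536.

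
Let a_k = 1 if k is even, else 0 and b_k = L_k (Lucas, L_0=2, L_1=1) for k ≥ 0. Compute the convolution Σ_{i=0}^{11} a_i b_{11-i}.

The convolution is the t^11 coefficient of A(t)B(t).
Σ = 1·199 + 0·123 + 1·76 + 0·47 + 1·29 + 0·18 + 1·11 + 0·7 + 1·4 + 0·3 + 1·1 + 0·2 = 320.

320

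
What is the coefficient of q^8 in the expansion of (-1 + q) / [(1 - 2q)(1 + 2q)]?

-256

Partial fractions give a closed form: a_n = (-1/4)·2^n + (-3/4)·(-2)^n.
At n = 8: a_8 = -256.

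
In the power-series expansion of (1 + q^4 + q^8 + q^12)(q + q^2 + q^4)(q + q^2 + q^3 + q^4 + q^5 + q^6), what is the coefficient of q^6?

(1 + q^4 + q^8 + q^12) has coefficients 1,0,0,0,1,0,0 for degrees 0…6.
(q + q^2 + q^4) has coefficients 0,1,1,0,1,0,0 for degrees 0…6.
Finally multiplying by (q + q^2 + q^3 + q^4 + q^5 + q^6), the product of all factors after the first has coefficients 0,0,1,2,2,3,3 for degrees 0…6.
[q^6] = 1·3 + 1·1 = 4.

4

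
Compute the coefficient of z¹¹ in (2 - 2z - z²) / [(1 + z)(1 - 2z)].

The denominator gives the recurrence a_n = a_(n−1) + 2a_(n−2) for n ≥ 3; the numerator fixes a_0 = 2, a_1 = 0, a_2 = 3.
Iterating: 2, 0, 3, 3, 9, 15, 33, 63, 129, 255, 513, 1023, so a_11 = 1023.

1023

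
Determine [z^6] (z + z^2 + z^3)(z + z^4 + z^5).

(z + z^2 + z^3) has coefficients 0,1,1,1 for degrees 0…3.
(z + z^4 + z^5) has coefficients 0,1,0,0,1,1,0 for degrees 0…6.
[z^6] = 1·1 + 1·1 + 1·0 = 2.

2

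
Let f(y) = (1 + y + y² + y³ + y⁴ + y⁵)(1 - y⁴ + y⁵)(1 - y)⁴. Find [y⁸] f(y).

-4

(1 + y + y² + y³ + y⁴ + y⁵) has coefficients 1,1,1,1,1,1 for degrees 0…5.
(1 - y⁴ + y⁵) has coefficients 1,0,0,0,-1,1,0,0,0 for degrees 0…8.
Finally multiplying by (1 - y)⁴, the product of all factors after the first has coefficients 1,-4,6,-4,0,5,-10,10,-5 for degrees 0…8.
[y⁸] = 1·(-5) + 1·10 + 1·(-10) + 1·5 + 1·0 + 1·(-4) = -4.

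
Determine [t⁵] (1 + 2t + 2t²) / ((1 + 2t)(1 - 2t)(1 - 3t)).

Partial fractions give a closed form: a_n = (1/10)·(-2)^n + (-5/2)·2^n + (17/5)·3^n.
At n = 5: a_5 = 743.

743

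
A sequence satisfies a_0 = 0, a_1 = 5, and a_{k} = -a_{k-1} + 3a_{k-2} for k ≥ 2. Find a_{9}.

2540

The ordinary generating function has denominator 1 + x - 3x^2.
Iterating the recurrence: a_0,…,a_{9} = 0, 5, -5, 20, -35, 95, -200, 485, -1085, 2540.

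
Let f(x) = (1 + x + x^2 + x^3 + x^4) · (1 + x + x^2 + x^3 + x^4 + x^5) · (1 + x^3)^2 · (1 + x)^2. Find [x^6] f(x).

(1 + x + x^2 + x^3 + x^4) has coefficients 1,1,1,1,1 for degrees 0…4.
(1 + x + x^2 + x^3 + x^4 + x^5) has coefficients 1,1,1,1,1,1,0 for degrees 0…6.
Multiplying by (1 + x^3)^2 gives running coefficients 1,1,1,3,3,3,3 for degrees 0…6.
Finally multiplying by (1 + x)^2, the product of all factors after the first has coefficients 1,3,4,6,10,12,12 for degrees 0…6.
[x^6] = 1·12 + 1·12 + 1·10 + 1·6 + 1·4 = 44.

44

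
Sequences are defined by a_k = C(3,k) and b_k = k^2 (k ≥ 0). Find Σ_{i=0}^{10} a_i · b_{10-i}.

Write out a_i and b_{10-i} for i = 0,…,10 and sum the products.
Σ = 1·100 + 3·81 + 3·64 + 1·49 + 0·36 + 0·25 + 0·16 + 0·9 + 0·4 + 0·1 + 0·0 = 584.

584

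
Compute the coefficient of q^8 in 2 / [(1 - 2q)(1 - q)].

1022

Partial fractions give a closed form: a_n = (4)·2^n + (-2)·1^n.
At n = 8: a_8 = 1022.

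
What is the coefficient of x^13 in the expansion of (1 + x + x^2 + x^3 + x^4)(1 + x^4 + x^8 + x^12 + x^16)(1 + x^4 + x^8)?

3

(1 + x + x^2 + x^3 + x^4) has coefficients 1,1,1,1,1 for degrees 0…4.
(1 + x^4 + x^8 + x^12 + x^16) has coefficients 1,0,0,0,1,0,0,0,1,0,0,0,1,0 for degrees 0…13.
Finally multiplying by (1 + x^4 + x^8), the product of all factors after the first has coefficients 1,0,0,0,2,0,0,0,3,0,0,0,3,0 for degrees 0…13.
[x^13] = 1·0 + 1·3 + 1·0 + 1·0 + 1·0 = 3.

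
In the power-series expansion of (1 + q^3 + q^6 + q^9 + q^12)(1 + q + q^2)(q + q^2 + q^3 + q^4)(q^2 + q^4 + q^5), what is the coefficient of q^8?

(1 + q^3 + q^6 + q^9 + q^12) has coefficients 1,0,0,1,0,0,1,0,0 for degrees 0…8.
(1 + q + q^2) has coefficients 1,1,1,0,0,0,0,0,0 for degrees 0…8.
Multiplying by (q + q^2 + q^3 + q^4) gives running coefficients 0,1,2,3,3,2,1,0,0 for degrees 0…8.
Finally multiplying by (q^2 + q^4 + q^5), the product of all factors after the first has coefficients 0,0,0,1,2,4,6,7,7 for degrees 0…8.
[q^8] = 1·7 + 1·4 + 1·0 = 11.

11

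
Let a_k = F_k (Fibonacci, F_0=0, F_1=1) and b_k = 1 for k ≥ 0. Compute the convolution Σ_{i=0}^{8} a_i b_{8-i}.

54

The convolution is the t^8 coefficient of A(t)B(t).
Σ = 0·1 + 1·1 + 1·1 + 2·1 + 3·1 + 5·1 + 8·1 + 13·1 + 21·1 = 54.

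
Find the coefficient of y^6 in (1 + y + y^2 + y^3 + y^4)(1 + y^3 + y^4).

2

(1 + y + y^2 + y^3 + y^4) has coefficients 1,1,1,1,1 for degrees 0…4.
(1 + y^3 + y^4) has coefficients 1,0,0,1,1,0,0 for degrees 0…6.
[y^6] = 1·0 + 1·0 + 1·1 + 1·1 + 1·0 = 2.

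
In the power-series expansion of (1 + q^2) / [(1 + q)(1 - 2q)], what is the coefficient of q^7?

The denominator gives the recurrence a_n = a_(n−1) + 2a_(n−2) for n ≥ 3; the numerator fixes a_0 = 1, a_1 = 1, a_2 = 4.
Iterating: 1, 1, 4, 6, 14, 26, 54, 106, so a_7 = 106.

106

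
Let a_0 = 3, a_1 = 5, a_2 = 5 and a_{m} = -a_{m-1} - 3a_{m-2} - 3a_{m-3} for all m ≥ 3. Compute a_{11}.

The ordinary generating function has denominator 1 + t + 3t^2 + 3t^3.
Iterating the recurrence: a_0,…,a_{11} = 3, 5, 5, -29, -1, 73, 17, -233, -37, 685, 125, -2069.

-2069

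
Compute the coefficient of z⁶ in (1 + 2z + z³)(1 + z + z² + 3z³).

3

(1 + 2z + z³) has coefficients 1,2,0,1 for degrees 0…3.
(1 + z + z² + 3z³) has coefficients 1,1,1,3,0,0,0 for degrees 0…6.
[z⁶] = 1·0 + 2·0 + 1·3 = 3.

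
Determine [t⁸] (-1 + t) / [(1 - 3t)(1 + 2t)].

-2778

Partial fractions give a closed form: a_n = (-2/5)·3^n + (-3/5)·(-2)^n.
At n = 8: a_8 = -2778.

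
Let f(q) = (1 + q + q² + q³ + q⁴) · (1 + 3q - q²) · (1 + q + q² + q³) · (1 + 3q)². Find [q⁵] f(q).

(1 + q + q² + q³ + q⁴) has coefficients 1,1,1,1,1 for degrees 0…4.
(1 + 3q - q²) has coefficients 1,3,-1,0,0,0 for degrees 0…5.
Multiplying by (1 + q + q² + q³) gives running coefficients 1,4,3,3,2,-1 for degrees 0…5.
Finally multiplying by (1 + 3q)², the product of all factors after the first has coefficients 1,10,36,57,47,38 for degrees 0…5.
[q⁵] = 1·38 + 1·47 + 1·57 + 1·36 + 1·10 = 188.

188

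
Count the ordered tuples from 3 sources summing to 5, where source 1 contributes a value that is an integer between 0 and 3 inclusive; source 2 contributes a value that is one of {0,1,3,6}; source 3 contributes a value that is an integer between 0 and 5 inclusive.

The generating function for the choices is (1 + y + y^2 + y^3)·(1 + y + y^3 + y^6)·(1 + y + y^2 + y^3 + y^4 + y^5); the count is [y^5].
(1 + y + y^2 + y^3) has coefficients 1,1,1,1 for degrees 0…3.
(1 + y + y^3 + y^6) has coefficients 1,1,0,1,0,0 for degrees 0…5.
Finally multiplying by (1 + y + y^2 + y^3 + y^4 + y^5), the product of all factors after the first has coefficients 1,2,2,3,3,3 for degrees 0…5.
[y^5] = 1·3 + 1·3 + 1·3 + 1·2 = 11.

11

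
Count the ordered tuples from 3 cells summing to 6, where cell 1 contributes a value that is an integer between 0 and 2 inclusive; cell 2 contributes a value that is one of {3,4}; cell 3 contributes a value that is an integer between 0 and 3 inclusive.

The generating function for the choices is (1 + x + x^2)·(x^3 + x^4)·(1 + x + x^2 + x^3); the count is [x^6].
(1 + x + x^2) has coefficients 1,1,1 for degrees 0…2.
(x^3 + x^4) has coefficients 0,0,0,1,1,0,0 for degrees 0…6.
Finally multiplying by (1 + x + x^2 + x^3), the product of all factors after the first has coefficients 0,0,0,1,2,2,2 for degrees 0…6.
[x^6] = 1·2 + 1·2 + 1·2 = 6.

6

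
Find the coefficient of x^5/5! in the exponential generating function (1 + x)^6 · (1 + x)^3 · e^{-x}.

4364

The EGF product rule gives c_5 = Σ_{k_1+k_2+k_3=5} C(5; k_1,k_2,k_3) · ∏ g_i(k_i), where (1+x)^6 gives the falling factorial (6)_k; (1+x)^3 gives the falling factorial (3)_k; e^{-x} gives (-1)^k.
g_1(k) for k = 0…5: 1, 6, 30, 120, 360, 720.
g_2(k) for k = 0…5: 1, 3, 6, 6, 0, 0.
g_3(k) for k = 0…5: 1, -1, 1, -1, 1, -1.
First combine the last two factors: h(k) = Σ_j C(k,j)·g_2(j)·g_3(k−j) for k = 0…5: 1, 2, 1, -4, 1, 14.
c_5 = Σ_k C(5,k)·g_1(k)·h(5−k) = 1·1·14 + 5·6·1 + 10·30·(-4) + 10·120·1 + 5·360·2 + 1·720·1 = 14 + 30 − 1200 + 1200 + 3600 + 720 = 4364.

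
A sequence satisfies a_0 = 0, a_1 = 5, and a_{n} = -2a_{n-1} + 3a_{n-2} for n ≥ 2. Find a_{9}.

24605

The ordinary generating function has denominator 1 + 2x - 3x^2.
Iterating the recurrence: a_0,…,a_{9} = 0, 5, -10, 35, -100, 305, -910, 2735, -8200, 24605.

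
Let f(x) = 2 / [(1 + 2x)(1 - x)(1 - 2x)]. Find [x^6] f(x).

The denominator gives the recurrence a_n = a_(n−1) + 4a_(n−2) − 4a_(n−3) for n ≥ 3; the numerator fixes a_0 = 2, a_1 = 2, a_2 = 10.
Iterating: 2, 2, 10, 10, 42, 42, 170, so a_6 = 170.

170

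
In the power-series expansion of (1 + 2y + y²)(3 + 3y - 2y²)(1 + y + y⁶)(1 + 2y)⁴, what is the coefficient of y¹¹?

328

(1 + 2y + y²) has coefficients 1,2,1 for degrees 0…2.
(3 + 3y - 2y²) has coefficients 3,3,-2,0,0,0,0,0,0,0,0,0 for degrees 0…11.
Multiplying by (1 + y + y⁶) gives running coefficients 3,6,1,-2,0,0,3,3,-2,0,0,0 for degrees 0…11.
Finally multiplying by (1 + 2y)⁴, the product of all factors after the first has coefficients 3,30,121,246,248,80,-45,-5,94,152,96,-16 for degrees 0…11.
[y¹¹] = 1·(-16) + 2·96 + 1·152 = 328.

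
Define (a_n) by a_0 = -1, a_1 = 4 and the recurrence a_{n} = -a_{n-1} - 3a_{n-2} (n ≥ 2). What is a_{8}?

179

The ordinary generating function has denominator 1 + y + 3y^2.
Iterating the recurrence: a_0,…,a_{8} = -1, 4, -1, -11, 14, 19, -61, 4, 179.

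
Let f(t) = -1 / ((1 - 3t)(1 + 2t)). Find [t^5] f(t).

-133

Partial fractions give a closed form: a_n = (-3/5)·3^n + (-2/5)·(-2)^n.
At n = 5: a_5 = -133.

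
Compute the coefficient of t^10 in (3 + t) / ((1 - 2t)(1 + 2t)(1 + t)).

3754

Partial fractions give a closed form: a_n = (7/6)·2^n + (5/2)·(-2)^n + (-2/3)·(-1)^n.
At n = 10: a_10 = 3754.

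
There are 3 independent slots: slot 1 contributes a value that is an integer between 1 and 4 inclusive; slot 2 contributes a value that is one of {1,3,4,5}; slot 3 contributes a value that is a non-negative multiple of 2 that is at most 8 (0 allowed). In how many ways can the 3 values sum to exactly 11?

The generating function for the choices is (z + z² + z³ + z⁴)·(z + z³ + z⁴ + z⁵)·(1 + z² + z⁴ + z⁶ + z⁸); the count is [z¹¹].
(z + z² + z³ + z⁴) has coefficients 0,1,1,1,1 for degrees 0…4.
(z + z³ + z⁴ + z⁵) has coefficients 0,1,0,1,1,1,0,0,0,0,0,0 for degrees 0…11.
Finally multiplying by (1 + z² + z⁴ + z⁶ + z⁸), the product of all factors after the first has coefficients 0,1,0,2,1,3,1,3,1,3,1,2 for degrees 0…11.
[z¹¹] = 1·1 + 1·3 + 1·1 + 1·3 = 8.

8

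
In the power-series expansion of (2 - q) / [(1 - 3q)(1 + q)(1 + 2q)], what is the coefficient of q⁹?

13739

Partial fractions give a closed form: a_n = (3/4)·3^n + (-3/4)·(-1)^n + (2)·(-2)^n.
At n = 9: a_9 = 13739.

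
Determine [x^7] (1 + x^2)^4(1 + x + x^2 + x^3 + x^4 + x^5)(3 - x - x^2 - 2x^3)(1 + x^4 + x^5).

(1 + x^2)^4 has coefficients 1,0,4,0,6,0,4,0 for degrees 0…7.
(1 + x + x^2 + x^3 + x^4 + x^5) has coefficients 1,1,1,1,1,1,0,0 for degrees 0…7.
Multiplying by (3 - x - x^2 - 2x^3) gives running coefficients 3,2,1,-1,-1,-1,-4,-3 for degrees 0…7.
Finally multiplying by (1 + x^4 + x^5), the product of all factors after the first has coefficients 3,2,1,-1,2,4,-1,-3 for degrees 0…7.
[x^7] = 1·(-3) + 4·4 + 6·(-1) + 4·2 = 15.

15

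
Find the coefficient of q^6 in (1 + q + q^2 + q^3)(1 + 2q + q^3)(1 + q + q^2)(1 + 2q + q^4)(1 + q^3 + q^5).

(1 + q + q^2 + q^3) has coefficients 1,1,1,1 for degrees 0…3.
(1 + 2q + q^3) has coefficients 1,2,0,1,0,0,0 for degrees 0…6.
Multiplying by (1 + q + q^2) gives running coefficients 1,3,3,3,1,1,0 for degrees 0…6.
Multiplying by (1 + 2q + q^4) gives running coefficients 1,5,9,9,8,6,5 for degrees 0…6.
Finally multiplying by (1 + q^3 + q^5), the product of all factors after the first has coefficients 1,5,9,10,13,16,19 for degrees 0…6.
[q^6] = 1·19 + 1·16 + 1·13 + 1·10 = 58.

58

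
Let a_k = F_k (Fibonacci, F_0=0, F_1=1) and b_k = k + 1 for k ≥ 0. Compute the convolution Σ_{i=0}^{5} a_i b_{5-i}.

26

Write out a_i and b_{5-i} for i = 0,…,5 and sum the products.
Σ = 0·6 + 1·5 + 1·4 + 2·3 + 3·2 + 5·1 = 26.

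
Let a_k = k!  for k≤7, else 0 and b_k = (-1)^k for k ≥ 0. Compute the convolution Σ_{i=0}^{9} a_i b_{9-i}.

Write out a_i and b_{9-i} for i = 0,…,9 and sum the products.
Σ = 1·(-1) + 1·1 + 2·(-1) + 6·1 + 24·(-1) + 120·1 + 720·(-1) + 5040·1 + 0·(-1) + 0·1 = 4420.

4420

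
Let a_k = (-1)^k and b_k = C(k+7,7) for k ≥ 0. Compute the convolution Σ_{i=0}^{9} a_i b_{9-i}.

7274

Write out a_i and b_{9-i} for i = 0,…,9 and sum the products.
Σ = 1·11440 − 1·6435 + 1·3432 − 1·1716 + 1·792 − 1·330 + 1·120 − 1·36 + 1·8 − 1·1 = 7274.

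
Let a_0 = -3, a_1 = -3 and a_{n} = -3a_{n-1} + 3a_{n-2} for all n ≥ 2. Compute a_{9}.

-22113

The ordinary generating function has denominator 1 + 3z - 3z^2.
Iterating the recurrence: a_0,…,a_{9} = -3, -3, 0, -9, 27, -108, 405, -1539, 5832, -22113.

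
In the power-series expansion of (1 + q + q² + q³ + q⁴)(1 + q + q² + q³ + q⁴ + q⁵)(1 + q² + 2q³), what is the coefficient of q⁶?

(1 + q + q² + q³ + q⁴) has coefficients 1,1,1,1,1 for degrees 0…4.
(1 + q + q² + q³ + q⁴ + q⁵) has coefficients 1,1,1,1,1,1,0 for degrees 0…6.
Finally multiplying by (1 + q² + 2q³), the product of all factors after the first has coefficients 1,1,2,4,4,4,3 for degrees 0…6.
[q⁶] = 1·3 + 1·4 + 1·4 + 1·4 + 1·2 = 17.

17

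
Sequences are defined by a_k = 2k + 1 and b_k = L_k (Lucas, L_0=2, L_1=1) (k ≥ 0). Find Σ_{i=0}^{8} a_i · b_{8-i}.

496

Write out a_i and b_{8-i} for i = 0,…,8 and sum the products.
Σ = 1·47 + 3·29 + 5·18 + 7·11 + 9·7 + 11·4 + 13·3 + 15·1 + 17·2 = 496.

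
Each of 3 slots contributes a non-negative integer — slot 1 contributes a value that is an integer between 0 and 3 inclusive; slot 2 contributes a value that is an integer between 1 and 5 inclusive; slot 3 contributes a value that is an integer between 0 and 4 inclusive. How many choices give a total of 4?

The generating function for the choices is (1 + t + t² + t³)·(t + t² + t³ + t⁴ + t⁵)·(1 + t + t² + t³ + t⁴); the count is [t⁴].
(1 + t + t² + t³) has coefficients 1,1,1,1 for degrees 0…3.
(t + t² + t³ + t⁴ + t⁵) has coefficients 0,1,1,1,1 for degrees 0…4.
Finally multiplying by (1 + t + t² + t³ + t⁴), the product of all factors after the first has coefficients 0,1,2,3,4 for degrees 0…4.
[t⁴] = 1·4 + 1·3 + 1·2 + 1·1 = 10.

10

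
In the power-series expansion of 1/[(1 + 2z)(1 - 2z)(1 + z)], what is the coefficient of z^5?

-21

Partial fractions give a closed form: a_n = (1)·(-2)^n + (1/3)·2^n + (-1/3)·(-1)^n.
At n = 5: a_5 = -21.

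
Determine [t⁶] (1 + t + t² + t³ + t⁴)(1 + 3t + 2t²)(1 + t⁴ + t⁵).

12

(1 + t + t² + t³ + t⁴) has coefficients 1,1,1,1,1 for degrees 0…4.
(1 + 3t + 2t²) has coefficients 1,3,2,0,0,0,0 for degrees 0…6.
Finally multiplying by (1 + t⁴ + t⁵), the product of all factors after the first has coefficients 1,3,2,0,1,4,5 for degrees 0…6.
[t⁶] = 1·5 + 1·4 + 1·1 + 1·0 + 1·2 = 12.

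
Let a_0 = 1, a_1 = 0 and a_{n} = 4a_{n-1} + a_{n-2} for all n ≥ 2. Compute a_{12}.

The ordinary generating function has denominator 1 - 4z - z^2.
Iterating the recurrence: a_0,…,a_{12} = 1, 0, 1, 4, 17, 72, 305, 1292, 5473, 23184, 98209, 416020, 1762289.

1762289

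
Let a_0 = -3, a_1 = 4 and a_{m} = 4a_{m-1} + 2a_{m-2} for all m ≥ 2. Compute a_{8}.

The ordinary generating function has denominator 1 - 4z - 2z^2.
Iterating the recurrence: a_0,…,a_{8} = -3, 4, 10, 48, 212, 944, 4200, 18688, 83152.

83152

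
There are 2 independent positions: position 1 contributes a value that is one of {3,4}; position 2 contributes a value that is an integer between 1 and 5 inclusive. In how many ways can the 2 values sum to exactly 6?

The generating function for the choices is (t^3 + t^4)·(t + t^2 + t^3 + t^4 + t^5); the count is [t^6].
(t^3 + t^4) has coefficients 0,0,0,1,1 for degrees 0…4.
(t + t^2 + t^3 + t^4 + t^5) has coefficients 0,1,1,1,1,1,0 for degrees 0…6.
[t^6] = 1·1 + 1·1 = 2.

2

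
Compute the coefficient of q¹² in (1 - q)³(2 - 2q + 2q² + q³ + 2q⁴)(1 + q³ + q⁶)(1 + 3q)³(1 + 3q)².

(1 - q)³ has coefficients 1,-3,3,-1 for degrees 0…3.
(2 - 2q + 2q² + q³ + 2q⁴) has coefficients 2,-2,2,1,2,0,0,0,0,0,0,0,0 for degrees 0…12.
Multiplying by (1 + q³ + q⁶) gives running coefficients 2,-2,2,3,0,2,3,0,2,1,2,0,0 for degrees 0…12.
Multiplying by (1 + 3q)³ gives running coefficients 2,16,38,21,27,137,102,81,137,100,65,99,81 for degrees 0…12.
Finally multiplying by (1 + 3q)², the product of all factors after the first has coefficients 2,28,152,393,495,488,1167,1926,1541,1651,1898,1389,1260 for degrees 0…12.
[q¹²] = 1·1260 − 3·1389 + 3·1898 − 1·1651 = 1136.

1136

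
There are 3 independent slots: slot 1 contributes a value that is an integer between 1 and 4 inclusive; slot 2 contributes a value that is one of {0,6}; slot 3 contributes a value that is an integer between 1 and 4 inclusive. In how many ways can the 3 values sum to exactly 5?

4

The generating function for the choices is (q + q^2 + q^3 + q^4)·(1 + q^6)·(q + q^2 + q^3 + q^4); the count is [q^5].
(q + q^2 + q^3 + q^4) has coefficients 0,1,1,1,1 for degrees 0…4.
(1 + q^6) has coefficients 1,0,0,0,0,0 for degrees 0…5.
Finally multiplying by (q + q^2 + q^3 + q^4), the product of all factors after the first has coefficients 0,1,1,1,1,0 for degrees 0…5.
[q^5] = 1·1 + 1·1 + 1·1 + 1·1 = 4.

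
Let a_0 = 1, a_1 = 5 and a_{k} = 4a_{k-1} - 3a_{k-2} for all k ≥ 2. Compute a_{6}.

1457

The ordinary generating function has denominator 1 - 4x + 3x^2.
Iterating the recurrence: a_0,…,a_{6} = 1, 5, 17, 53, 161, 485, 1457.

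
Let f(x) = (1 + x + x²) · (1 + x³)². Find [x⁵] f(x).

2

(1 + x + x²) has coefficients 1,1,1 for degrees 0…2.
(1 + x³)² has coefficients 1,0,0,2,0,0 for degrees 0…5.
[x⁵] = 1·0 + 1·0 + 1·2 = 2.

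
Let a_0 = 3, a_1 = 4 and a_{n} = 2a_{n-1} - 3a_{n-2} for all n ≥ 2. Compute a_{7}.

142

The ordinary generating function has denominator 1 - 2t + 3t^2.
Iterating the recurrence: a_0,…,a_{7} = 3, 4, -1, -14, -25, -8, 59, 142.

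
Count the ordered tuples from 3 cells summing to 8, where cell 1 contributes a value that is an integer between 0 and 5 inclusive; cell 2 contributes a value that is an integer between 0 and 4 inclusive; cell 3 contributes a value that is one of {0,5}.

The generating function for the choices is (1 + x + x^2 + x^3 + x^4 + x^5)·(1 + x + x^2 + x^3 + x^4)·(1 + x^5); the count is [x^8].
(1 + x + x^2 + x^3 + x^4 + x^5) has coefficients 1,1,1,1,1,1 for degrees 0…5.
(1 + x + x^2 + x^3 + x^4) has coefficients 1,1,1,1,1,0,0,0,0 for degrees 0…8.
Finally multiplying by (1 + x^5), the product of all factors after the first has coefficients 1,1,1,1,1,1,1,1,1 for degrees 0…8.
[x^8] = 1·1 + 1·1 + 1·1 + 1·1 + 1·1 + 1·1 = 6.

6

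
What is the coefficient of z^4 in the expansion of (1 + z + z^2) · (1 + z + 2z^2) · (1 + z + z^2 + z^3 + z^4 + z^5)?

12

(1 + z + z^2) has coefficients 1,1,1 for degrees 0…2.
(1 + z + 2z^2) has coefficients 1,1,2,0,0 for degrees 0…4.
Finally multiplying by (1 + z + z^2 + z^3 + z^4 + z^5), the product of all factors after the first has coefficients 1,2,4,4,4 for degrees 0…4.
[z^4] = 1·4 + 1·4 + 1·4 = 12.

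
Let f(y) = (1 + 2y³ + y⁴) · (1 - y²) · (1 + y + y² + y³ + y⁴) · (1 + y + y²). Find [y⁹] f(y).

(1 + 2y³ + y⁴) has coefficients 1,0,0,2,1 for degrees 0…4.
(1 - y²) has coefficients 1,0,-1,0,0,0,0,0,0,0 for degrees 0…9.
Multiplying by (1 + y + y² + y³ + y⁴) gives running coefficients 1,1,0,0,0,-1,-1,0,0,0 for degrees 0…9.
Finally multiplying by (1 + y + y²), the product of all factors after the first has coefficients 1,2,2,1,0,-1,-2,-2,-1,0 for degrees 0…9.
[y⁹] = 1·0 + 2·(-2) + 1·(-1) = -5.

-5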